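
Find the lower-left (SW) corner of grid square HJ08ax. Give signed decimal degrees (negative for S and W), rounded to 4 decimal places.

8.9583, -40.0000

Field H=7, J=9: +7·20° lon, +9·10° lat → SW at lon -40°, lat 0°.
Square 0, 8: +0·2° lon, +8·1° lat → SW at lon -40°, lat 8°.
Subsquare a=0, x=23: +0·0.0833333° lon, +23·0.0416667° lat → SW at lon -40°, lat 8.95833°.
latitude 8.9583, longitude -40.0000.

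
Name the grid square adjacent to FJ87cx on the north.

Latitude subsquare x = 23; +1 → 24, wraps to 0 = a, carry into square.
Latitude square 7; +1 → 8.
The longitude characters are unchanged.

FJ88ca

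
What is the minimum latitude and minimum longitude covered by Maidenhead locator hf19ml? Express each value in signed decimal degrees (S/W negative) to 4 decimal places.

Field H=7, F=5: +7·20° lon, +5·10° lat → SW at lon -40°, lat -40°.
Square 1, 9: +1·2° lon, +9·1° lat → SW at lon -38°, lat -31°.
Subsquare m=12, l=11: +12·0.0833333° lon, +11·0.0416667° lat → SW at lon -37°, lat -30.5417°.
latitude -30.5417, longitude -37.0000.

-30.5417, -37.0000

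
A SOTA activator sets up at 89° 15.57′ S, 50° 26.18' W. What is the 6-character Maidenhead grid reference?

GA40sr

Shift to the Maidenhead origin (180°W, 90°S): lon 129.5637, lat 0.7405.
Field: 129.5637/20 → 6 → G, 0.7405/10 → 0 → A; chars GA.
Square: 9.5637/2 → 4, 0.7405/1 → 0; chars 40.
Subsquare: 1.5637/0.0833333 → 18 → s, 0.7405/0.0416667 → 17 → r; chars sr.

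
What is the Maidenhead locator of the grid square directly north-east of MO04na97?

MO04oa08

Longitude extended square 9; +1 → 10, wraps to 0, carry into subsquare.
Longitude subsquare n = 13; +1 → 14 = o.
Latitude extended square 7; +1 → 8.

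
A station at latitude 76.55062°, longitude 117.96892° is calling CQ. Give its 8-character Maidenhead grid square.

OQ86xn62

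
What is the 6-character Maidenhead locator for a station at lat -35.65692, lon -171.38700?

Offset from 180°W / 90°S: lon 8.6130°, lat 54.3431°.
Field (20°×10°, letters A–R): 8.6130/20 → 0 → A, 54.3431/10 → 5 → F; chars AF.
Square (2°×1°, digits 0–9): 8.6130/2 → 4, 4.3431/1 → 4; chars 44.
Subsquare (5′×2.5′, letters a–x): 0.6130/0.0833333 → 7 → h, 0.3431/0.0416667 → 8 → i; chars hi.

AF44hi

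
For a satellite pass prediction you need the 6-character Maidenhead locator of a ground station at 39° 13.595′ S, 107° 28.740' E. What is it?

OF30rs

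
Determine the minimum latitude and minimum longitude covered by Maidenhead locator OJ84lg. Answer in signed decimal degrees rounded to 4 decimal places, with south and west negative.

4.2500, 116.9167

Field O=14, J=9: +14·20° lon, +9·10° lat → SW at lon 100°, lat 0°.
Square 8, 4: +8·2° lon, +4·1° lat → SW at lon 116°, lat 4°.
Subsquare l=11, g=6: +11·0.0833333° lon, +6·0.0416667° lat → SW at lon 116.917°, lat 4.25°.
latitude 4.2500, longitude 116.9167.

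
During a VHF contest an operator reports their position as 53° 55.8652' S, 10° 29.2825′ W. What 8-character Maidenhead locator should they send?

ID46sb16

Shift to the Maidenhead origin (180°W, 90°S): lon 169.51196, lat 36.06891.
Field: 169.51196/20 → 8 → I, 36.06891/10 → 3 → D; chars ID.
Square: 9.51196/2 → 4, 6.06891/1 → 6; chars 46.
Subsquare: 1.51196/0.0833333 → 18 → s, 0.06891/0.0416667 → 1 → b; chars sb.
Extended square: 0.01196/0.00833333 → 1, 0.02725/0.00416667 → 6; chars 16.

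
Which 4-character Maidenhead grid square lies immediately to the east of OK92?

Longitude square 9; +1 → 10, wraps to 0, carry into field.
Longitude field O = 14; +1 → 15 = P.
The latitude characters are unchanged.

PK02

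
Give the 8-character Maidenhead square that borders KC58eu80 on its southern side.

Latitude extended square 0; −1 → -1, wraps to 9, carry into subsquare.
Latitude subsquare u = 20; −1 → 19 = t.
The longitude characters are unchanged.

KC58et89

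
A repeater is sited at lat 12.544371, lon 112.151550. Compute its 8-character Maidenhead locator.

Offset from 180°W / 90°S: lon 292.15155°, lat 102.54437°.
Field: lon ⌊292.15155/20⌋ = 14 → O; lat ⌊102.54437/10⌋ = 10 → K.
Square: lon ⌊12.15155/2⌋ = 6; lat ⌊2.54437/1⌋ = 2.
Subsquare: lon ⌊0.15155/0.0833333⌋ = 1 → b; lat ⌊0.54437/0.0416667⌋ = 13 → n.
Extended square: lon ⌊0.06822/0.00833333⌋ = 8; lat ⌊0.00270/0.00416667⌋ = 0.

OK62bn80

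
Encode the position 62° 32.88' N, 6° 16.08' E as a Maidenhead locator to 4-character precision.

JP32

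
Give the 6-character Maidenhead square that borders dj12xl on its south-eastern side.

DJ22ak

Longitude subsquare x = 23; +1 → 24, wraps to 0 = a, carry into square.
Longitude square 1; +1 → 2.
Latitude subsquare l = 11; −1 → 10 = k.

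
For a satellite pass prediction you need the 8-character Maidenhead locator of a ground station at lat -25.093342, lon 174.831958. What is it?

Add 180° to longitude and 90° to latitude: 354.83196, 64.90666.
Field: 354.83196/20 → 17 → R, 64.90666/10 → 6 → G; chars RG.
Square: 14.83196/2 → 7, 4.90666/1 → 4; chars 74.
Subsquare: 0.83196/0.0833333 → 9 → j, 0.90666/0.0416667 → 21 → v; chars jv.
Extended square: 0.08196/0.00833333 → 9, 0.03166/0.00416667 → 7; chars 97.

RG74jv97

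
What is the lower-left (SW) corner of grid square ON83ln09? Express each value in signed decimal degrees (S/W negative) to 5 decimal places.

43.57917, 116.91667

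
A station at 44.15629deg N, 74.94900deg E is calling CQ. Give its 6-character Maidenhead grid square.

MN74ld

Shift to the Maidenhead origin (180°W, 90°S): lon 254.9490, lat 134.1563.
Field: lon ⌊254.9490/20⌋ = 12 → M; lat ⌊134.1563/10⌋ = 13 → N.
Square: lon ⌊14.9490/2⌋ = 7; lat ⌊4.1563/1⌋ = 4.
Subsquare: lon ⌊0.9490/0.0833333⌋ = 11 → l; lat ⌊0.1563/0.0416667⌋ = 3 → d.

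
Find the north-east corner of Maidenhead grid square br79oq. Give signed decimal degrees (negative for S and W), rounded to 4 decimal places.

89.7083, -144.7500

Field B=1, R=17: +1·20° lon, +17·10° lat → SW at lon -160°, lat 80°.
Square 7, 9: +7·2° lon, +9·1° lat → SW at lon -146°, lat 89°.
Subsquare o=14, q=16: +14·0.0833333° lon, +16·0.0416667° lat → SW at lon -144.833°, lat 89.6667°.
Cell spans 0.0833333° lon × 0.0416667° lat. NE corner is SW corner plus one full cell.
latitude 89.7083, longitude -144.7500.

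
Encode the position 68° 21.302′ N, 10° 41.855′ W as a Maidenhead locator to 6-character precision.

IP48pi

Offset from 180°W / 90°S: lon 169.3024°, lat 158.3550°.
Field: 169.3024/20 → 8 → I, 158.3550/10 → 15 → P; chars IP.
Square: 9.3024/2 → 4, 8.3550/1 → 8; chars 48.
Subsquare: 1.3024/0.0833333 → 15 → p, 0.3550/0.0416667 → 8 → i; chars pi.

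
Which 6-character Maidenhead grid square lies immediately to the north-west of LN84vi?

LN84uj

Longitude subsquare v = 21; −1 → 20 = u.
Latitude subsquare i = 8; +1 → 9 = j.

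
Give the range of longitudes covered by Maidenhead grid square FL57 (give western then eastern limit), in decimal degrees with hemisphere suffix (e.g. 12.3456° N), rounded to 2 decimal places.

70.00° W, 68.00° W

Field F=5, L=11: +5·20° lon, +11·10° lat → SW at lon -80°, lat 20°.
Square 5, 7: +5·2° lon, +7·1° lat → SW at lon -70°, lat 27°.
Cell spans 2° lon × 1° lat.
west 70.00° W, east 68.00° W.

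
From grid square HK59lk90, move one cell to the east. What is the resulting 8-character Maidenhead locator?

Longitude extended square 9; +1 → 10, wraps to 0, carry into subsquare.
Longitude subsquare l = 11; +1 → 12 = m.
The latitude characters are unchanged.

HK59mk00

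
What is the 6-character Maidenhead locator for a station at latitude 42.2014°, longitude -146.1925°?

Offset from 180°W / 90°S: lon 33.8075°, lat 132.2014°.
Field: lon ⌊33.8075/20⌋ = 1 → B; lat ⌊132.2014/10⌋ = 13 → N.
Square: lon ⌊13.8075/2⌋ = 6; lat ⌊2.2014/1⌋ = 2.
Subsquare: lon ⌊1.8075/0.0833333⌋ = 21 → v; lat ⌊0.2014/0.0416667⌋ = 4 → e.

BN62ve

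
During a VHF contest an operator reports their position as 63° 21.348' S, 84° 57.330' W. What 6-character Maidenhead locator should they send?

EC76mp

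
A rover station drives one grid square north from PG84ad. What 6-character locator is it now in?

PG84ae

Latitude subsquare d = 3; +1 → 4 = e.
The longitude characters are unchanged.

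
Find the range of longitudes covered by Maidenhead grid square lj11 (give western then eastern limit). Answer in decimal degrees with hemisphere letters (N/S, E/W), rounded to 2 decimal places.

42.00° E, 44.00° E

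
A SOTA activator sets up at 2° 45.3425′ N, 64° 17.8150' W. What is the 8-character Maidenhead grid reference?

FJ72us41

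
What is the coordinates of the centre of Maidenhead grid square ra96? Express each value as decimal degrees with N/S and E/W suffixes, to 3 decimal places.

83.500° S, 179.000° E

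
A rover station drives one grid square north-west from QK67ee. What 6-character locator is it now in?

QK67df

Longitude subsquare e = 4; −1 → 3 = d.
Latitude subsquare e = 4; +1 → 5 = f.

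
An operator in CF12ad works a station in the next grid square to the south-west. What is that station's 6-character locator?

Longitude subsquare a = 0; −1 → -1, wraps to 23 = x, carry into square.
Longitude square 1; −1 → 0.
Latitude subsquare d = 3; −1 → 2 = c.

CF02xc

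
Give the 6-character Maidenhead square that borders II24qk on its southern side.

Latitude subsquare k = 10; −1 → 9 = j.
The longitude characters are unchanged.

II24qj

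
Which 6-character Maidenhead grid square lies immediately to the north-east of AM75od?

AM75pe

Longitude subsquare o = 14; +1 → 15 = p.
Latitude subsquare d = 3; +1 → 4 = e.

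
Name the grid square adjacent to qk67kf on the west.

Longitude subsquare k = 10; −1 → 9 = j.
The latitude characters are unchanged.

QK67jf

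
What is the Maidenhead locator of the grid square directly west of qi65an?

QI55xn

Longitude subsquare a = 0; −1 → -1, wraps to 23 = x, carry into square.
Longitude square 6; −1 → 5.
The latitude characters are unchanged.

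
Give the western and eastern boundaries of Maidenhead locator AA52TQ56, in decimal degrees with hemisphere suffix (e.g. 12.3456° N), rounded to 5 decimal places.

Field A=0, A=0: +0·20° lon, +0·10° lat → SW at lon -180°, lat -90°.
Square 5, 2: +5·2° lon, +2·1° lat → SW at lon -170°, lat -88°.
Subsquare t=19, q=16: +19·0.0833333° lon, +16·0.0416667° lat → SW at lon -168.417°, lat -87.3333°.
Extended square 5, 6: +5·0.00833333° lon, +6·0.00416667° lat → SW at lon -168.375°, lat -87.3083°.
Cell spans 0.00833333° lon × 0.00416667° lat.
west 168.37500° W, east 168.36667° W.

168.37500° W, 168.36667° W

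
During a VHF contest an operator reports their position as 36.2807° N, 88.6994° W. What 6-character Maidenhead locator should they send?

EM56pg

Offset from 180°W / 90°S: lon 91.3006°, lat 126.2807°.
Field: 91.3006/20 → 4 → E, 126.2807/10 → 12 → M; chars EM.
Square: 11.3006/2 → 5, 6.2807/1 → 6; chars 56.
Subsquare: 1.3006/0.0833333 → 15 → p, 0.2807/0.0416667 → 6 → g; chars pg.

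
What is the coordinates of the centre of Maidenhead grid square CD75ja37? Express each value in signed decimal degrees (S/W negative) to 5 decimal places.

Field C=2, D=3: +2·20° lon, +3·10° lat → SW at lon -140°, lat -60°.
Square 7, 5: +7·2° lon, +5·1° lat → SW at lon -126°, lat -55°.
Subsquare j=9, a=0: +9·0.0833333° lon, +0·0.0416667° lat → SW at lon -125.25°, lat -55°.
Extended square 3, 7: +3·0.00833333° lon, +7·0.00416667° lat → SW at lon -125.225°, lat -54.9708°.
Cell spans 0.00833333° lon × 0.00416667° lat. Centre is SW corner plus half of each.
latitude -54.96875, longitude -125.22083.

-54.96875, -125.22083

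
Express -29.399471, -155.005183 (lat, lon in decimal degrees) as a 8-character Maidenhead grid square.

BG20lo94

Shift to the Maidenhead origin (180°W, 90°S): lon 24.99482, lat 60.60053.
Field: 24.99482/20 → 1 → B, 60.60053/10 → 6 → G; chars BG.
Square: 4.99482/2 → 2, 0.60053/1 → 0; chars 20.
Subsquare: 0.99482/0.0833333 → 11 → l, 0.60053/0.0416667 → 14 → o; chars lo.
Extended square: 0.07815/0.00833333 → 9, 0.01720/0.00416667 → 4; chars 94.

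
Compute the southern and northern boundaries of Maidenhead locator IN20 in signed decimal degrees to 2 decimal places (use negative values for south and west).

40.00, 41.00

Field I=8, N=13: +8·20° lon, +13·10° lat → SW at lon -20°, lat 40°.
Square 2, 0: +2·2° lon, +0·1° lat → SW at lon -16°, lat 40°.
Cell spans 2° lon × 1° lat.
south 40.00, north 41.00.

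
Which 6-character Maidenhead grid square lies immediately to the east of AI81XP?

AI91ap

Longitude subsquare x = 23; +1 → 24, wraps to 0 = a, carry into square.
Longitude square 8; +1 → 9.
The latitude characters are unchanged.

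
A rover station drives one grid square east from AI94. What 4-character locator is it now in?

Longitude square 9; +1 → 10, wraps to 0, carry into field.
Longitude field A = 0; +1 → 1 = B.
The latitude characters are unchanged.

BI04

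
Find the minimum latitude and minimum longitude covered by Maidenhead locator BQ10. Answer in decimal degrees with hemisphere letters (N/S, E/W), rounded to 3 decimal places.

70.000° N, 158.000° W

Field B=1, Q=16: +1·20° lon, +16·10° lat → SW at lon -160°, lat 70°.
Square 1, 0: +1·2° lon, +0·1° lat → SW at lon -158°, lat 70°.
latitude 70.000° N, longitude 158.000° W.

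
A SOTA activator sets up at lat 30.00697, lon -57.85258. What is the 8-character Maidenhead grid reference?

GM10ba71

Offset from 180°W / 90°S: lon 122.14742°, lat 120.00697°.
Field: 122.14742/20 → 6 → G, 120.00697/10 → 12 → M; chars GM.
Square: 2.14742/2 → 1, 0.00697/1 → 0; chars 10.
Subsquare: 0.14742/0.0833333 → 1 → b, 0.00697/0.0416667 → 0 → a; chars ba.
Extended square: 0.06409/0.00833333 → 7, 0.00697/0.00416667 → 1; chars 71.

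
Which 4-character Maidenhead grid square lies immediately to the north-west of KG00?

Longitude square 0; −1 → -1, wraps to 9, carry into field.
Longitude field K = 10; −1 → 9 = J.
Latitude square 0; +1 → 1.

JG91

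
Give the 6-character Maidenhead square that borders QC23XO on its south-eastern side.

Longitude subsquare x = 23; +1 → 24, wraps to 0 = a, carry into square.
Longitude square 2; +1 → 3.
Latitude subsquare o = 14; −1 → 13 = n.

QC33an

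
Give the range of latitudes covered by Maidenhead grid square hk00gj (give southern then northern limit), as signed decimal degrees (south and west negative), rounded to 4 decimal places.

Field H=7, K=10: +7·20° lon, +10·10° lat → SW at lon -40°, lat 10°.
Square 0, 0: +0·2° lon, +0·1° lat → SW at lon -40°, lat 10°.
Subsquare g=6, j=9: +6·0.0833333° lon, +9·0.0416667° lat → SW at lon -39.5°, lat 10.375°.
Cell spans 0.0833333° lon × 0.0416667° lat.
south 10.3750, north 10.4167.

10.3750, 10.4167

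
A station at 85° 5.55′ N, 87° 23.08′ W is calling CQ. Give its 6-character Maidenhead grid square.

ER65hc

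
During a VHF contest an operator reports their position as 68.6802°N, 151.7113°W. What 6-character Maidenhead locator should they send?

BP48dq

Shift to the Maidenhead origin (180°W, 90°S): lon 28.2887, lat 158.6802.
Field: lon ⌊28.2887/20⌋ = 1 → B; lat ⌊158.6802/10⌋ = 15 → P.
Square: lon ⌊8.2887/2⌋ = 4; lat ⌊8.6802/1⌋ = 8.
Subsquare: lon ⌊0.2887/0.0833333⌋ = 3 → d; lat ⌊0.6802/0.0416667⌋ = 16 → q.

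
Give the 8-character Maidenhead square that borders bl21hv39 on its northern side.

BL21hw30

Latitude extended square 9; +1 → 10, wraps to 0, carry into subsquare.
Latitude subsquare v = 21; +1 → 22 = w.
The longitude characters are unchanged.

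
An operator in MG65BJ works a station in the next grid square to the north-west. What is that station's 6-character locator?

MG65ak

Longitude subsquare b = 1; −1 → 0 = a.
Latitude subsquare j = 9; +1 → 10 = k.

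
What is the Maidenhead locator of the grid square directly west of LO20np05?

Longitude extended square 0; −1 → -1, wraps to 9, carry into subsquare.
Longitude subsquare n = 13; −1 → 12 = m.
The latitude characters are unchanged.

LO20mp95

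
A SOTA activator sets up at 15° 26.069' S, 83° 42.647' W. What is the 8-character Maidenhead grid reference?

EH84dn45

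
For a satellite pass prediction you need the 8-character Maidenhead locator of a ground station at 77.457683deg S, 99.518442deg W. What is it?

EB02fn70

Offset from 180°W / 90°S: lon 80.48156°, lat 12.54232°.
Field (20°×10°, letters A–R): 80.48156/20 → 4 → E, 12.54232/10 → 1 → B; chars EB.
Square (2°×1°, digits 0–9): 0.48156/2 → 0, 2.54232/1 → 2; chars 02.
Subsquare (5′×2.5′, letters a–x): 0.48156/0.0833333 → 5 → f, 0.54232/0.0416667 → 13 → n; chars fn.
Extended square (30″×15″, digits 0–9): 0.06489/0.00833333 → 7, 0.00065/0.00416667 → 0; chars 70.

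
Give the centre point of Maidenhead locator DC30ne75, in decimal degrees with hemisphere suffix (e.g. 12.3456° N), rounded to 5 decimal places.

69.81042° S, 112.85417° W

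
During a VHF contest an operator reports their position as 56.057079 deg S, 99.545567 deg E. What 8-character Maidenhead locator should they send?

Offset from 180°W / 90°S: lon 279.54557°, lat 33.94292°.
Field: 279.54557/20 → 13 → N, 33.94292/10 → 3 → D; chars ND.
Square: 19.54557/2 → 9, 3.94292/1 → 3; chars 93.
Subsquare: 1.54557/0.0833333 → 18 → s, 0.94292/0.0416667 → 22 → w; chars sw.
Extended square: 0.04557/0.00833333 → 5, 0.02625/0.00416667 → 6; chars 56.

ND93sw56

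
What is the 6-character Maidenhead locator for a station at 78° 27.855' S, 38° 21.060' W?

HB01tm

Offset from 180°W / 90°S: lon 141.6490°, lat 11.5357°.
Field: lon ⌊141.6490/20⌋ = 7 → H; lat ⌊11.5357/10⌋ = 1 → B.
Square: lon ⌊1.6490/2⌋ = 0; lat ⌊1.5357/1⌋ = 1.
Subsquare: lon ⌊1.6490/0.0833333⌋ = 19 → t; lat ⌊0.5357/0.0416667⌋ = 12 → m.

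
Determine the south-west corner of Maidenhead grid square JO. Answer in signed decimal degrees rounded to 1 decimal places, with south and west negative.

50.0, 0.0

Field J=9, O=14: +9·20° lon, +14·10° lat → SW at lon 0°, lat 50°.
latitude 50.0, longitude 0.0.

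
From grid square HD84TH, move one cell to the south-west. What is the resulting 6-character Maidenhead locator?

Longitude subsquare t = 19; −1 → 18 = s.
Latitude subsquare h = 7; −1 → 6 = g.

HD84sg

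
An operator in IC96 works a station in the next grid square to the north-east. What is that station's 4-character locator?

Longitude square 9; +1 → 10, wraps to 0, carry into field.
Longitude field I = 8; +1 → 9 = J.
Latitude square 6; +1 → 7.

JC07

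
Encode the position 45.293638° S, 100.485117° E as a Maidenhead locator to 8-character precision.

Add 180° to longitude and 90° to latitude: 280.48512, 44.70636.
Field (20°×10°, letters A–R): 280.48512/20 → 14 → O, 44.70636/10 → 4 → E; chars OE.
Square (2°×1°, digits 0–9): 0.48512/2 → 0, 4.70636/1 → 4; chars 04.
Subsquare (5′×2.5′, letters a–x): 0.48512/0.0833333 → 5 → f, 0.70636/0.0416667 → 16 → q; chars fq.
Extended square (30″×15″, digits 0–9): 0.06845/0.00833333 → 8, 0.03970/0.00416667 → 9; chars 89.

OE04fq89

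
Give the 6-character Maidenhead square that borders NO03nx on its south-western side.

NO03mw

Longitude subsquare n = 13; −1 → 12 = m.
Latitude subsquare x = 23; −1 → 22 = w.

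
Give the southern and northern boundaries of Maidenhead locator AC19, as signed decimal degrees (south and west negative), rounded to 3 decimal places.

-61.000, -60.000

Field A=0, C=2: +0·20° lon, +2·10° lat → SW at lon -180°, lat -70°.
Square 1, 9: +1·2° lon, +9·1° lat → SW at lon -178°, lat -61°.
Cell spans 2° lon × 1° lat.
south -61.000, north -60.000.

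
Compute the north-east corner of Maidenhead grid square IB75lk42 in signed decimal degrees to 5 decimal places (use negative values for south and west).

-74.57083, -5.04167

Field I=8, B=1: +8·20° lon, +1·10° lat → SW at lon -20°, lat -80°.
Square 7, 5: +7·2° lon, +5·1° lat → SW at lon -6°, lat -75°.
Subsquare l=11, k=10: +11·0.0833333° lon, +10·0.0416667° lat → SW at lon -5.08333°, lat -74.5833°.
Extended square 4, 2: +4·0.00833333° lon, +2·0.00416667° lat → SW at lon -5.05°, lat -74.575°.
Cell spans 0.00833333° lon × 0.00416667° lat. NE corner is SW corner plus one full cell.
latitude -74.57083, longitude -5.04167.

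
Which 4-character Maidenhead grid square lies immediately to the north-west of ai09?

RJ90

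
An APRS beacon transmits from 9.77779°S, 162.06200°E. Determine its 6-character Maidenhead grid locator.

Shift to the Maidenhead origin (180°W, 90°S): lon 342.0620, lat 80.2222.
Field: lon ⌊342.0620/20⌋ = 17 → R; lat ⌊80.2222/10⌋ = 8 → I.
Square: lon ⌊2.0620/2⌋ = 1; lat ⌊0.2222/1⌋ = 0.
Subsquare: lon ⌊0.0620/0.0833333⌋ = 0 → a; lat ⌊0.2222/0.0416667⌋ = 5 → f.

RI10af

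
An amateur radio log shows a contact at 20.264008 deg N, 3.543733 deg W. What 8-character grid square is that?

IL80fg43

Shift to the Maidenhead origin (180°W, 90°S): lon 176.45627, lat 110.26401.
Field: 176.45627/20 → 8 → I, 110.26401/10 → 11 → L; chars IL.
Square: 16.45627/2 → 8, 0.26401/1 → 0; chars 80.
Subsquare: 0.45627/0.0833333 → 5 → f, 0.26401/0.0416667 → 6 → g; chars fg.
Extended square: 0.03960/0.00833333 → 4, 0.01401/0.00416667 → 3; chars 43.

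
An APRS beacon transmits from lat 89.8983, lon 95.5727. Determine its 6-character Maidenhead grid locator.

NR79sv

Offset from 180°W / 90°S: lon 275.5727°, lat 179.8983°.
Field: 275.5727/20 → 13 → N, 179.8983/10 → 17 → R; chars NR.
Square: 15.5727/2 → 7, 9.8983/1 → 9; chars 79.
Subsquare: 1.5727/0.0833333 → 18 → s, 0.8983/0.0416667 → 21 → v; chars sv.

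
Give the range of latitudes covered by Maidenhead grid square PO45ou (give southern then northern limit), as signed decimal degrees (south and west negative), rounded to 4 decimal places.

55.8333, 55.8750

Field P=15, O=14: +15·20° lon, +14·10° lat → SW at lon 120°, lat 50°.
Square 4, 5: +4·2° lon, +5·1° lat → SW at lon 128°, lat 55°.
Subsquare o=14, u=20: +14·0.0833333° lon, +20·0.0416667° lat → SW at lon 129.167°, lat 55.8333°.
Cell spans 0.0833333° lon × 0.0416667° lat.
south 55.8333, north 55.8750.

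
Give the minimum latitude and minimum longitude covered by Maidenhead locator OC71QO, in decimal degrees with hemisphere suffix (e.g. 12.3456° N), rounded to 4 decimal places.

Field O=14, C=2: +14·20° lon, +2·10° lat → SW at lon 100°, lat -70°.
Square 7, 1: +7·2° lon, +1·1° lat → SW at lon 114°, lat -69°.
Subsquare q=16, o=14: +16·0.0833333° lon, +14·0.0416667° lat → SW at lon 115.333°, lat -68.4167°.
latitude 68.4167° S, longitude 115.3333° E.

68.4167° S, 115.3333° E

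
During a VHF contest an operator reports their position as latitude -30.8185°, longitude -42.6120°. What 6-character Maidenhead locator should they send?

GF89qe

Shift to the Maidenhead origin (180°W, 90°S): lon 137.3880, lat 59.1815.
Field (20°×10°, letters A–R): lon ⌊137.3880/20⌋ = 6 → G; lat ⌊59.1815/10⌋ = 5 → F.
Square (2°×1°, digits 0–9): lon ⌊17.3880/2⌋ = 8; lat ⌊9.1815/1⌋ = 9.
Subsquare (5′×2.5′, letters a–x): lon ⌊1.3880/0.0833333⌋ = 16 → q; lat ⌊0.1815/0.0416667⌋ = 4 → e.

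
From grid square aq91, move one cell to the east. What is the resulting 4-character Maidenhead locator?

BQ01

Longitude square 9; +1 → 10, wraps to 0, carry into field.
Longitude field A = 0; +1 → 1 = B.
The latitude characters are unchanged.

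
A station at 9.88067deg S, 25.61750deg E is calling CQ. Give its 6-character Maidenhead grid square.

Offset from 180°W / 90°S: lon 205.6175°, lat 80.1193°.
Field: 205.6175/20 → 10 → K, 80.1193/10 → 8 → I; chars KI.
Square: 5.6175/2 → 2, 0.1193/1 → 0; chars 20.
Subsquare: 1.6175/0.0833333 → 19 → t, 0.1193/0.0416667 → 2 → c; chars tc.

KI20tc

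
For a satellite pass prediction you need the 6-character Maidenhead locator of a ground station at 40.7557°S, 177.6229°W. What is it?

Shift to the Maidenhead origin (180°W, 90°S): lon 2.3771, lat 49.2443.
Field: lon ⌊2.3771/20⌋ = 0 → A; lat ⌊49.2443/10⌋ = 4 → E.
Square: lon ⌊2.3771/2⌋ = 1; lat ⌊9.2443/1⌋ = 9.
Subsquare: lon ⌊0.3771/0.0833333⌋ = 4 → e; lat ⌊0.2443/0.0416667⌋ = 5 → f.

AE19ef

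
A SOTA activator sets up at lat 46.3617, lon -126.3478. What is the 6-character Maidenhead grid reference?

Add 180° to longitude and 90° to latitude: 53.6522, 136.3617.
Field: lon ⌊53.6522/20⌋ = 2 → C; lat ⌊136.3617/10⌋ = 13 → N.
Square: lon ⌊13.6522/2⌋ = 6; lat ⌊6.3617/1⌋ = 6.
Subsquare: lon ⌊1.6522/0.0833333⌋ = 19 → t; lat ⌊0.3617/0.0416667⌋ = 8 → i.

CN66ti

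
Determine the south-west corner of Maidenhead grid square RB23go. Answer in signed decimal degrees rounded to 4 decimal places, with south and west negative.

Field R=17, B=1: +17·20° lon, +1·10° lat → SW at lon 160°, lat -80°.
Square 2, 3: +2·2° lon, +3·1° lat → SW at lon 164°, lat -77°.
Subsquare g=6, o=14: +6·0.0833333° lon, +14·0.0416667° lat → SW at lon 164.5°, lat -76.4167°.
latitude -76.4167, longitude 164.5000.

-76.4167, 164.5000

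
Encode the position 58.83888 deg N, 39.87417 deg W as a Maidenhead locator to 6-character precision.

HO08bu

Offset from 180°W / 90°S: lon 140.1258°, lat 148.8389°.
Field: lon ⌊140.1258/20⌋ = 7 → H; lat ⌊148.8389/10⌋ = 14 → O.
Square: lon ⌊0.1258/2⌋ = 0; lat ⌊8.8389/1⌋ = 8.
Subsquare: lon ⌊0.1258/0.0833333⌋ = 1 → b; lat ⌊0.8389/0.0416667⌋ = 20 → u.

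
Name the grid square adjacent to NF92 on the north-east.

OF03

Longitude square 9; +1 → 10, wraps to 0, carry into field.
Longitude field N = 13; +1 → 14 = O.
Latitude square 2; +1 → 3.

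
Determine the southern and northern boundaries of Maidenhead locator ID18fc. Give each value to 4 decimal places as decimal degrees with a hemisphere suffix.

51.9167° S, 51.8750° S

Field I=8, D=3: +8·20° lon, +3·10° lat → SW at lon -20°, lat -60°.
Square 1, 8: +1·2° lon, +8·1° lat → SW at lon -18°, lat -52°.
Subsquare f=5, c=2: +5·0.0833333° lon, +2·0.0416667° lat → SW at lon -17.5833°, lat -51.9167°.
Cell spans 0.0833333° lon × 0.0416667° lat.
south 51.9167° S, north 51.8750° S.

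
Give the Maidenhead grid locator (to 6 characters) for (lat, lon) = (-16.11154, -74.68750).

Offset from 180°W / 90°S: lon 105.3125°, lat 73.8885°.
Field (20°×10°, letters A–R): lon ⌊105.3125/20⌋ = 5 → F; lat ⌊73.8885/10⌋ = 7 → H.
Square (2°×1°, digits 0–9): lon ⌊5.3125/2⌋ = 2; lat ⌊3.8885/1⌋ = 3.
Subsquare (5′×2.5′, letters a–x): lon ⌊1.3125/0.0833333⌋ = 15 → p; lat ⌊0.8885/0.0416667⌋ = 21 → v.

FH23pv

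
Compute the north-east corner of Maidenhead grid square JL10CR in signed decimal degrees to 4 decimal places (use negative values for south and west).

20.7500, 2.2500

Field J=9, L=11: +9·20° lon, +11·10° lat → SW at lon 0°, lat 20°.
Square 1, 0: +1·2° lon, +0·1° lat → SW at lon 2°, lat 20°.
Subsquare c=2, r=17: +2·0.0833333° lon, +17·0.0416667° lat → SW at lon 2.16667°, lat 20.7083°.
Cell spans 0.0833333° lon × 0.0416667° lat. NE corner is SW corner plus one full cell.
latitude 20.7500, longitude 2.2500.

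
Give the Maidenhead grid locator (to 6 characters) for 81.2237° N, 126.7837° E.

PR31jf

Shift to the Maidenhead origin (180°W, 90°S): lon 306.7837, lat 171.2237.
Field: 306.7837/20 → 15 → P, 171.2237/10 → 17 → R; chars PR.
Square: 6.7837/2 → 3, 1.2237/1 → 1; chars 31.
Subsquare: 0.7837/0.0833333 → 9 → j, 0.2237/0.0416667 → 5 → f; chars jf.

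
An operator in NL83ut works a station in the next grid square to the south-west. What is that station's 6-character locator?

NL83ts

Longitude subsquare u = 20; −1 → 19 = t.
Latitude subsquare t = 19; −1 → 18 = s.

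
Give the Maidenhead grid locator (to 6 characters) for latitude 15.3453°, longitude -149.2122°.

BK55ji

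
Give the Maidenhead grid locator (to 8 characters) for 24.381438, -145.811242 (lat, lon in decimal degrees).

BL74cj21

Shift to the Maidenhead origin (180°W, 90°S): lon 34.18876, lat 114.38144.
Field: lon ⌊34.18876/20⌋ = 1 → B; lat ⌊114.38144/10⌋ = 11 → L.
Square: lon ⌊14.18876/2⌋ = 7; lat ⌊4.38144/1⌋ = 4.
Subsquare: lon ⌊0.18876/0.0833333⌋ = 2 → c; lat ⌊0.38144/0.0416667⌋ = 9 → j.
Extended square: lon ⌊0.02209/0.00833333⌋ = 2; lat ⌊0.00644/0.00416667⌋ = 1.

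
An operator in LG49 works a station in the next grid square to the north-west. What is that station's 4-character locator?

LH30

Longitude square 4; −1 → 3.
Latitude square 9; +1 → 10, wraps to 0, carry into field.
Latitude field G = 6; +1 → 7 = H.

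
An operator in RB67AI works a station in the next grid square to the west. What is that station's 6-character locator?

Longitude subsquare a = 0; −1 → -1, wraps to 23 = x, carry into square.
Longitude square 6; −1 → 5.
The latitude characters are unchanged.

RB57xi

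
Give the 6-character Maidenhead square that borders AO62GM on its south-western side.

Longitude subsquare g = 6; −1 → 5 = f.
Latitude subsquare m = 12; −1 → 11 = l.

AO62fl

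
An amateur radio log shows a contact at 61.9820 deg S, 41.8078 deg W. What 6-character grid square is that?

Add 180° to longitude and 90° to latitude: 138.1922, 28.0180.
Field: 138.1922/20 → 6 → G, 28.0180/10 → 2 → C; chars GC.
Square: 18.1922/2 → 9, 8.0180/1 → 8; chars 98.
Subsquare: 0.1922/0.0833333 → 2 → c, 0.0180/0.0416667 → 0 → a; chars ca.

GC98ca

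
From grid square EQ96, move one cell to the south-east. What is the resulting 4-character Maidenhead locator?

FQ05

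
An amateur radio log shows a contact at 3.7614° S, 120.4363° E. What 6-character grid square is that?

PI06ff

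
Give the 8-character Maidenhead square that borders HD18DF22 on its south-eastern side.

Longitude extended square 2; +1 → 3.
Latitude extended square 2; −1 → 1.

HD18df31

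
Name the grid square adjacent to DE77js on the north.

Latitude subsquare s = 18; +1 → 19 = t.
The longitude characters are unchanged.

DE77jt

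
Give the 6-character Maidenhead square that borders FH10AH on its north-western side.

FH00xi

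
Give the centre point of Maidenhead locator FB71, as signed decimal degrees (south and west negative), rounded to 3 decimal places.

-78.500, -65.000

Field F=5, B=1: +5·20° lon, +1·10° lat → SW at lon -80°, lat -80°.
Square 7, 1: +7·2° lon, +1·1° lat → SW at lon -66°, lat -79°.
Cell spans 2° lon × 1° lat. Centre is SW corner plus half of each.
latitude -78.500, longitude -65.000.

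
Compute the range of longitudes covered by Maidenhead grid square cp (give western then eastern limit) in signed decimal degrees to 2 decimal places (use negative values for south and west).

-140.00, -120.00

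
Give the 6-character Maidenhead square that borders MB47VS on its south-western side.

MB47ur

Longitude subsquare v = 21; −1 → 20 = u.
Latitude subsquare s = 18; −1 → 17 = r.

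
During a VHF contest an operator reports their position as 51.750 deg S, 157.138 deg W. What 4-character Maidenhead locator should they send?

BD18

Offset from 180°W / 90°S: lon 22.86°, lat 38.25°.
Field (20°×10°, letters A–R): 22.86/20 → 1 → B, 38.25/10 → 3 → D; chars BD.
Square (2°×1°, digits 0–9): 2.86/2 → 1, 8.25/1 → 8; chars 18.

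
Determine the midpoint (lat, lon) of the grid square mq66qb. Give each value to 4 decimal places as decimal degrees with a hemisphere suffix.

76.0625° N, 73.3750° E

Field M=12, Q=16: +12·20° lon, +16·10° lat → SW at lon 60°, lat 70°.
Square 6, 6: +6·2° lon, +6·1° lat → SW at lon 72°, lat 76°.
Subsquare q=16, b=1: +16·0.0833333° lon, +1·0.0416667° lat → SW at lon 73.3333°, lat 76.0417°.
Cell spans 0.0833333° lon × 0.0416667° lat. Centre is SW corner plus half of each.
latitude 76.0625° N, longitude 73.3750° E.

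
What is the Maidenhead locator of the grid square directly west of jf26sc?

JF26rc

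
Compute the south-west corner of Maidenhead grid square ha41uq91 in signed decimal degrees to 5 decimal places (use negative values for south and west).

Field H=7, A=0: +7·20° lon, +0·10° lat → SW at lon -40°, lat -90°.
Square 4, 1: +4·2° lon, +1·1° lat → SW at lon -32°, lat -89°.
Subsquare u=20, q=16: +20·0.0833333° lon, +16·0.0416667° lat → SW at lon -30.3333°, lat -88.3333°.
Extended square 9, 1: +9·0.00833333° lon, +1·0.00416667° lat → SW at lon -30.2583°, lat -88.3292°.
latitude -88.32917, longitude -30.25833.

-88.32917, -30.25833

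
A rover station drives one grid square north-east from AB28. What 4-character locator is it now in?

AB39

Longitude square 2; +1 → 3.
Latitude square 8; +1 → 9.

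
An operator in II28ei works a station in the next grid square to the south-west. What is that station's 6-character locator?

II28dh

Longitude subsquare e = 4; −1 → 3 = d.
Latitude subsquare i = 8; −1 → 7 = h.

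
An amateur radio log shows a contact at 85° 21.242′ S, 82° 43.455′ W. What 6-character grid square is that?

Add 180° to longitude and 90° to latitude: 97.2758, 4.6460.
Field: lon ⌊97.2758/20⌋ = 4 → E; lat ⌊4.6460/10⌋ = 0 → A.
Square: lon ⌊17.2758/2⌋ = 8; lat ⌊4.6460/1⌋ = 4.
Subsquare: lon ⌊1.2758/0.0833333⌋ = 15 → p; lat ⌊0.6460/0.0416667⌋ = 15 → p.

EA84pp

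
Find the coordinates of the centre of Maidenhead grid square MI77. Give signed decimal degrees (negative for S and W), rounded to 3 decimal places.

-2.500, 75.000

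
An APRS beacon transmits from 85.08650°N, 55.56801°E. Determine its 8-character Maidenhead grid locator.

LR75sc80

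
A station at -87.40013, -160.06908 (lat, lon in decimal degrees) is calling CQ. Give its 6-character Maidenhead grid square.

AA92xo

Offset from 180°W / 90°S: lon 19.9309°, lat 2.5999°.
Field: 19.9309/20 → 0 → A, 2.5999/10 → 0 → A; chars AA.
Square: 19.9309/2 → 9, 2.5999/1 → 2; chars 92.
Subsquare: 1.9309/0.0833333 → 23 → x, 0.5999/0.0416667 → 14 → o; chars xo.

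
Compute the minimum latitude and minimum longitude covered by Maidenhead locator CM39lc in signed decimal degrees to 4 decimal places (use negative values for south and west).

39.0833, -133.0833

Field C=2, M=12: +2·20° lon, +12·10° lat → SW at lon -140°, lat 30°.
Square 3, 9: +3·2° lon, +9·1° lat → SW at lon -134°, lat 39°.
Subsquare l=11, c=2: +11·0.0833333° lon, +2·0.0416667° lat → SW at lon -133.083°, lat 39.0833°.
latitude 39.0833, longitude -133.0833.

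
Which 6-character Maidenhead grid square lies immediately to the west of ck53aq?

Longitude subsquare a = 0; −1 → -1, wraps to 23 = x, carry into square.
Longitude square 5; −1 → 4.
The latitude characters are unchanged.

CK43xq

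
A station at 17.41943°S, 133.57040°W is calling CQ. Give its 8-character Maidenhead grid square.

CH32fn19

Offset from 180°W / 90°S: lon 46.42960°, lat 72.58057°.
Field (20°×10°, letters A–R): lon ⌊46.42960/20⌋ = 2 → C; lat ⌊72.58057/10⌋ = 7 → H.
Square (2°×1°, digits 0–9): lon ⌊6.42960/2⌋ = 3; lat ⌊2.58057/1⌋ = 2.
Subsquare (5′×2.5′, letters a–x): lon ⌊0.42960/0.0833333⌋ = 5 → f; lat ⌊0.58057/0.0416667⌋ = 13 → n.
Extended square (30″×15″, digits 0–9): lon ⌊0.01293/0.00833333⌋ = 1; lat ⌊0.03890/0.00416667⌋ = 9.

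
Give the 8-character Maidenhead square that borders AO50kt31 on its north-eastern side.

Longitude extended square 3; +1 → 4.
Latitude extended square 1; +1 → 2.

AO50kt42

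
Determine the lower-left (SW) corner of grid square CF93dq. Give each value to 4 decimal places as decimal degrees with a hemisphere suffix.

36.3333° S, 121.7500° W

Field C=2, F=5: +2·20° lon, +5·10° lat → SW at lon -140°, lat -40°.
Square 9, 3: +9·2° lon, +3·1° lat → SW at lon -122°, lat -37°.
Subsquare d=3, q=16: +3·0.0833333° lon, +16·0.0416667° lat → SW at lon -121.75°, lat -36.3333°.
latitude 36.3333° S, longitude 121.7500° W.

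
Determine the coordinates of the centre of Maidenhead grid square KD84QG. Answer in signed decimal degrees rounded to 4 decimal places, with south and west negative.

Field K=10, D=3: +10·20° lon, +3·10° lat → SW at lon 20°, lat -60°.
Square 8, 4: +8·2° lon, +4·1° lat → SW at lon 36°, lat -56°.
Subsquare q=16, g=6: +16·0.0833333° lon, +6·0.0416667° lat → SW at lon 37.3333°, lat -55.75°.
Cell spans 0.0833333° lon × 0.0416667° lat. Centre is SW corner plus half of each.
latitude -55.7292, longitude 37.3750.

-55.7292, 37.3750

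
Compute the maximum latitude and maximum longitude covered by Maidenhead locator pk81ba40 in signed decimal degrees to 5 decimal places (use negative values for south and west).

11.00417, 136.12500

Field P=15, K=10: +15·20° lon, +10·10° lat → SW at lon 120°, lat 10°.
Square 8, 1: +8·2° lon, +1·1° lat → SW at lon 136°, lat 11°.
Subsquare b=1, a=0: +1·0.0833333° lon, +0·0.0416667° lat → SW at lon 136.083°, lat 11°.
Extended square 4, 0: +4·0.00833333° lon, +0·0.00416667° lat → SW at lon 136.117°, lat 11°.
Cell spans 0.00833333° lon × 0.00416667° lat. NE corner is SW corner plus one full cell.
latitude 11.00417, longitude 136.12500.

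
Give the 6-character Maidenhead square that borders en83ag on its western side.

EN73xg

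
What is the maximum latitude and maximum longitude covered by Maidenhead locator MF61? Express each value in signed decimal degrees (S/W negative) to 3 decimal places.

Field M=12, F=5: +12·20° lon, +5·10° lat → SW at lon 60°, lat -40°.
Square 6, 1: +6·2° lon, +1·1° lat → SW at lon 72°, lat -39°.
Cell spans 2° lon × 1° lat. NE corner is SW corner plus one full cell.
latitude -38.000, longitude 74.000.

-38.000, 74.000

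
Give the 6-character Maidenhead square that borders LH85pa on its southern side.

Latitude subsquare a = 0; −1 → -1, wraps to 23 = x, carry into square.
Latitude square 5; −1 → 4.
The longitude characters are unchanged.

LH84px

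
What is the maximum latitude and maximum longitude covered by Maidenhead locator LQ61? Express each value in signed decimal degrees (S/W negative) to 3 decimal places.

Field L=11, Q=16: +11·20° lon, +16·10° lat → SW at lon 40°, lat 70°.
Square 6, 1: +6·2° lon, +1·1° lat → SW at lon 52°, lat 71°.
Cell spans 2° lon × 1° lat. NE corner is SW corner plus one full cell.
latitude 72.000, longitude 54.000.

72.000, 54.000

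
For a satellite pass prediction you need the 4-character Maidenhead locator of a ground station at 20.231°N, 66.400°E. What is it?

ML30

Shift to the Maidenhead origin (180°W, 90°S): lon 246.40, lat 110.23.
Field: lon ⌊246.40/20⌋ = 12 → M; lat ⌊110.23/10⌋ = 11 → L.
Square: lon ⌊6.40/2⌋ = 3; lat ⌊0.23/1⌋ = 0.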